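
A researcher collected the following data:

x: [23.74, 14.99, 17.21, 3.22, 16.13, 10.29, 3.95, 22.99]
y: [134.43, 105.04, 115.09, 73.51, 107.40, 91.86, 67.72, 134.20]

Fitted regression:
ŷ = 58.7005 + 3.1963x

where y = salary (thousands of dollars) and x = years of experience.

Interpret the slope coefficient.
An increase of one year in experience is associated with a 3.1963 thousand dollars increase in predicted salary.

The slope β₁ = 3.1963 gives the rate at which the fitted salary changes with experience.

Interpretation:
- Experience up by 1 year → predicted salary increases by 3.1963 thousand dollars
- The effect is assumed constant over the observed range of x (linearity)
- The sign (+) gives the direction; the magnitude 3.1963 gives the size of the effect per year

(β₀ = 58.7005 is the fitted value at x = 0 and is not part of the slope interpretation.)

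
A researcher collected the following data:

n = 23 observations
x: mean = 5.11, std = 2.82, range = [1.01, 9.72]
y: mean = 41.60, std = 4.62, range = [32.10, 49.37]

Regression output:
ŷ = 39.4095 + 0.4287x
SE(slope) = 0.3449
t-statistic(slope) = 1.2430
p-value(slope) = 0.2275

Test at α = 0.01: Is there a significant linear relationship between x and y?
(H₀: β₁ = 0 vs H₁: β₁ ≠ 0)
p-value = 0.2275 ≥ α = 0.01, so we fail to reject H₀. The relationship is not significant.

Hypothesis test for the slope coefficient:

H₀: β₁ = 0 (no linear relationship)
H₁: β₁ ≠ 0 (linear relationship exists)

Test statistic: t = β̂₁ / SE(β̂₁) = 0.4287 / 0.3449 = 1.2430

The p-value (0.2275) is the probability, under H₀, of a t-statistic at least as extreme as |t| = 1.2430 (two-sided, df = n − 2 = 21).

Decision rule: reject H₀ if p-value < α.
p-value = 0.2275 ≥ α = 0.01 → fail to reject H₀.

Conclusion: the linear association between x and y is not significant at the 1% level.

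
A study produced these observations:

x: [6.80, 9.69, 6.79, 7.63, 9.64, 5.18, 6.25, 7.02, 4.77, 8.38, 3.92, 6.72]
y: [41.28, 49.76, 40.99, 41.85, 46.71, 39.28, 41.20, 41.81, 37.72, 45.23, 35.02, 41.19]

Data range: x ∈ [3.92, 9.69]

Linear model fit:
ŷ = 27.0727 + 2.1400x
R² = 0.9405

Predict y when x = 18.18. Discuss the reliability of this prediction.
ŷ = 65.9779, but this is extrapolation (above the data range [3.92, 9.69]) and may be unreliable.

Prediction calculation:
ŷ = 27.0727 + 2.1400 × 18.18
ŷ = 65.9779

Reliability:
- Data range: x ∈ [3.92, 9.69]
- Prediction point: x = 18.18 is 8.49 units above the observed range → this is EXTRAPOLATION, not interpolation

Why that matters here:
- The linear relationship may not hold outside the observed range
- Real relationships often flatten, saturate, or turn nonlinear at extremes

The R² = 0.9405 only validates the fit within [3.92, 9.69]; treat ŷ = 65.9779 with caution.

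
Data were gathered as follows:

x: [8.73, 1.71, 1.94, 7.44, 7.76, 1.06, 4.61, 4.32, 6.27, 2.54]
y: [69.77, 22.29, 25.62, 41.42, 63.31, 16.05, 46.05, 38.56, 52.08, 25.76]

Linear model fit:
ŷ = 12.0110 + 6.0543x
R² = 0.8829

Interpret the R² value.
About 88.29% of the variability in y is accounted for by the regression on x (R² = 0.8829) — a strong linear fit.

The coefficient of determination R² is the fraction of the total variation in y that the fitted line accounts for.

Here R² = 0.8829:
- Explained: 88.29% of the variation in y
- Unexplained (residual): 100% − 88.29% = 11.71%
- Rule of thumb (below 0.3 weak; 0.3 to below 0.7 moderate; 0.7 and above strong) → strong

Note: R² says nothing about causation, and a high R² does not by itself mean the linear form is appropriate — check the residuals.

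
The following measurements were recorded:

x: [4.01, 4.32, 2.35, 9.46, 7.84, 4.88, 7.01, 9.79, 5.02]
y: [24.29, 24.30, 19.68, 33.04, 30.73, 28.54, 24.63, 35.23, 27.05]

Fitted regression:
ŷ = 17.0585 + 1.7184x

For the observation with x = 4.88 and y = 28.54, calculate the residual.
Residual = 3.0957

The residual is the difference between the actual value and the predicted value:

Residual = y - ŷ

Step 1: Calculate predicted value
ŷ = 17.0585 + 1.7184 × 4.88
ŷ = 25.4443

Step 2: Calculate residual
Residual = 28.54 - 25.4443
Residual = 3.0957

The residual is positive, so the observed y = 28.54 sits above the regression line (the line underestimates it by 3.0957).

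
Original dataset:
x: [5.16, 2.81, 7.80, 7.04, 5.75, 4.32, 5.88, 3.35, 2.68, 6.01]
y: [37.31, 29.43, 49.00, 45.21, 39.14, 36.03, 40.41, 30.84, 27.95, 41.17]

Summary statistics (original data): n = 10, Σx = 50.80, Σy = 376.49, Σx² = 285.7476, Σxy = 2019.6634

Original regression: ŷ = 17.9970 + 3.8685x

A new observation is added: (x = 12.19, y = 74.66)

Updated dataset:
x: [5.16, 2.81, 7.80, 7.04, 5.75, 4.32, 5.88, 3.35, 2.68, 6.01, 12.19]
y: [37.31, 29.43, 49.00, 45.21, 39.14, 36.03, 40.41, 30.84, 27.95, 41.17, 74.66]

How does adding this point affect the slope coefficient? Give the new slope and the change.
The slope changes from 3.8685 to 4.7029 (change of +0.8344, or +21.6%).

The new point has HIGH LEVERAGE: x = 12.19 is far from the original mean x̄ = 50.80/10 ≈ 5.08 (original range [2.68, 7.80]).

Step 1: Update the sums with the new point (n goes from 10 to 11)
Σx  = 50.80 + 12.19 = 62.99
Σy  = 376.49 + 74.66 = 451.15
Σx² = 285.7476 + 12.19² = 285.7476 + 148.5961 = 434.3437
Σxy = 2019.6634 + 12.19×74.66 = 2019.6634 + 910.1054 = 2929.7688

Step 2: Recompute the slope with b₁ = (nΣxy − ΣxΣy) / (nΣx² − (Σx)²)
Numerator   = 11×2929.7688 − 62.99×451.15 = 32227.4568 − 28417.9385 = 3809.5183
Denominator = 11×434.3437 − 62.99² = 4777.7807 − 3967.7401 = 810.0406
b₁(new) = 3809.5183 / 810.0406 = 4.7029

(Same formula on the original sums: (10×2019.6634 − 50.80×376.49) / (10×285.7476 − 50.80²) = 1070.9420 / 276.8360 = 3.8685, matching the given fit.)

Step 3: Change in slope
Δβ₁ = 4.7029 − 3.8685 = +0.8344
Relative change = +0.8344 / 3.8685 × 100% = +21.6%
→ the slope increases when the point is added.

Because the point sits above the extension of the original line at a high-leverage x, it tilts the fit up.
In practice: refit with and without it and report both if conclusions differ.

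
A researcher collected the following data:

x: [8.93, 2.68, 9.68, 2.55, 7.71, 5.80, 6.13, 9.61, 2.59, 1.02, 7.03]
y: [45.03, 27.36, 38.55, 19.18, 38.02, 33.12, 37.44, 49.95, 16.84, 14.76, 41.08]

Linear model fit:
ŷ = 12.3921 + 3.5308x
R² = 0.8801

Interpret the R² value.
About 88.01% of the variability in y is accounted for by the regression on x (R² = 0.8801) — a strong linear fit.

R² (coefficient of determination) measures the proportion of variance in y explained by the regression model.

Here R² = 0.8801:
- Explained: 88.01% of the variation in y
- Unexplained (residual): 100% − 88.01% = 11.99%
- Rule of thumb (below 0.3 weak; 0.3 to below 0.7 moderate; 0.7 and above strong) → strong

Equivalently, for simple linear regression R² = r², so |r| = √0.8801 ≈ 0.9381.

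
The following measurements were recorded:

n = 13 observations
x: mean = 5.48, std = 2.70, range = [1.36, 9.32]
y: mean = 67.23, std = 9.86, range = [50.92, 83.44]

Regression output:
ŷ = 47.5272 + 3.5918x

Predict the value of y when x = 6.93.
ŷ = 72.4184

Plug x = 6.93 into the fitted line:

ŷ = 47.5272 + 3.5918 × 6.93
ŷ = 47.5272 + 24.8912
ŷ = 72.4184

This is the fitted mean response at that x — an individual observation would come with a wider prediction interval.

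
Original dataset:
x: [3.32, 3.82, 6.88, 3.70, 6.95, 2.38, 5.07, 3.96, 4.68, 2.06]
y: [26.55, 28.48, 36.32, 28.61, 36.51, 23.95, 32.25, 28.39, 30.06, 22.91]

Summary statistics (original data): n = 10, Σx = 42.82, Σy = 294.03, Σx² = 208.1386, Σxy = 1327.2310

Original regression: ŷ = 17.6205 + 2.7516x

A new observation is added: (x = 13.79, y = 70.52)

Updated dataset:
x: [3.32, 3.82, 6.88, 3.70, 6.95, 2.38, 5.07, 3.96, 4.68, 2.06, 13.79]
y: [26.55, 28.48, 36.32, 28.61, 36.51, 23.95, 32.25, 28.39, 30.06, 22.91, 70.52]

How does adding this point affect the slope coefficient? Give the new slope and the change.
Adding the point moves β₁ from 2.7516 to 3.9601, i.e. it increases by 1.2085 (+43.9%).

x = 13.79 lies well outside the original x-range [2.06, 6.95] (x̄ ≈ 4.28), so this observation has high leverage and can move the slope substantially.

Step 1: Update the sums with the new point (n goes from 10 to 11)
Σx  = 42.82 + 13.79 = 56.61
Σy  = 294.03 + 70.52 = 364.55
Σx² = 208.1386 + 13.79² = 208.1386 + 190.1641 = 398.3027
Σxy = 1327.2310 + 13.79×70.52 = 1327.2310 + 972.4708 = 2299.7018

Step 2: Recompute the slope with b₁ = (nΣxy − ΣxΣy) / (nΣx² − (Σx)²)
Numerator   = 11×2299.7018 − 56.61×364.55 = 25296.7198 − 20637.1755 = 4659.5443
Denominator = 11×398.3027 − 56.61² = 4381.3297 − 3204.6921 = 1176.6376
b₁(new) = 4659.5443 / 1176.6376 = 3.9601

(Same formula on the original sums: (10×1327.2310 − 42.82×294.03) / (10×208.1386 − 42.82²) = 681.9454 / 247.8336 = 2.7516, matching the given fit.)

Step 3: Change in slope
Δβ₁ = 3.9601 − 2.7516 = +1.2085
Relative change = +1.2085 / 2.7516 × 100% = +43.9%
→ the slope increases when the point is added.

Because the point sits above the extension of the original line at a high-leverage x, it tilts the fit up.
In practice: refit with and without it and report both if conclusions differ; check such a point for data-entry or measurement error.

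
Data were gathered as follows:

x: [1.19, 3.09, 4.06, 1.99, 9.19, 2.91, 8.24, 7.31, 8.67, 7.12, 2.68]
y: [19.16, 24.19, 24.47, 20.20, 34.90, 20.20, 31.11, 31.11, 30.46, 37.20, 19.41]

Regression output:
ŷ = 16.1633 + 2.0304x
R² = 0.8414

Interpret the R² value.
The model explains 84.14% of the variance in y (R² = 0.8414), leaving 15.86% unexplained; the fit is strong.

R² = 1 − SS_res/SS_tot compares the residual scatter to the total scatter of y about its mean.

Here R² = 0.8414:
- Explained: 84.14% of the variation in y
- Unexplained (residual): 100% − 84.14% = 15.86%
- Rule of thumb (below 0.3 weak; 0.3 to below 0.7 moderate; 0.7 and above strong) → strong

Equivalently, for simple linear regression R² = r², so |r| = √0.8414 ≈ 0.9173.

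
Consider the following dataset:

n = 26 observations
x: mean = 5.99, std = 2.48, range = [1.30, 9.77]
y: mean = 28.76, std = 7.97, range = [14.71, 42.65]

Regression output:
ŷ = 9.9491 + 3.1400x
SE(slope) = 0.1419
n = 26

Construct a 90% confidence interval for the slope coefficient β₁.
The 90% CI for β₁ is (2.8972, 3.3828)

Confidence interval for the slope:

The 90% CI for β₁ is: β̂₁ ± t*(α/2, n-2) × SE(β̂₁)

Step 1: Find critical t-value
- Confidence level = 0.9
- Degrees of freedom = n - 2 = 26 - 2 = 24
- t*(α/2, 24) = 1.7109

Step 2: Calculate margin of error
Margin = 1.7109 × 0.1419 = 0.2428

Step 3: Construct interval
CI = 3.1400 ± 0.2428
CI = (2.8972, 3.3828)

Interpretation: each one-unit increase in x is associated with a change in mean y of between 2.8972 and 3.3828, with 90% confidence.
The interval does not include 0, suggesting a significant linear relationship.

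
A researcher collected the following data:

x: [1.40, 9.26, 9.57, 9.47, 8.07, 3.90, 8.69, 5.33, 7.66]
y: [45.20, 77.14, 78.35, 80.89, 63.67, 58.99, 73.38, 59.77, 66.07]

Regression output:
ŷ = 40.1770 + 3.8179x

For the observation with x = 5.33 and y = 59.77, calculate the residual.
Residual = -0.7564

The residual is the difference between the actual value and the predicted value:

Residual = y - ŷ

Step 1: Calculate predicted value
ŷ = 40.1770 + 3.8179 × 5.33
ŷ = 60.5264

Step 2: Calculate residual
Residual = 59.77 - 60.5264
Residual = -0.7564

Interpretation: the model overestimates the actual value by 0.7564 at this point (negative residual → observation lies below the fitted line).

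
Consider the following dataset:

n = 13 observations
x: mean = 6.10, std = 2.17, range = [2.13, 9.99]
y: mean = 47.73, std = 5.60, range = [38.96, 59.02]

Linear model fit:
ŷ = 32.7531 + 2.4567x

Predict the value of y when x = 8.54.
ŷ = 53.7333

x = 8.54 lies inside the observed range [2.13, 9.99], so the fitted equation applies directly:

ŷ = 32.7531 + 2.4567 × 8.54
ŷ = 32.7531 + 20.9802
ŷ = 53.7333

This is a point prediction; actual observations scatter around it by roughly the residual standard deviation.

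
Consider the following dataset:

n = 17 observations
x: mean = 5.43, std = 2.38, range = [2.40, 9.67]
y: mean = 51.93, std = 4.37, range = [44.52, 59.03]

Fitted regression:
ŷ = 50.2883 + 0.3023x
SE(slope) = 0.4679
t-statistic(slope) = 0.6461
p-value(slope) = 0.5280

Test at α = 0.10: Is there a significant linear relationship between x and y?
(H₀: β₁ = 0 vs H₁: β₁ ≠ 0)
Since p-value = 0.5280 ≥ α = 0.10, fail to reject H₀ — the slope is not significantly different from 0.

Hypothesis test for the slope coefficient:

H₀: β₁ = 0 (no linear relationship)
H₁: β₁ ≠ 0 (linear relationship exists)

Test statistic: t = β̂₁ / SE(β̂₁) = 0.3023 / 0.4679 = 0.6461

p = 0.5280: how often a slope estimate this far from 0 (in SE units) would arise by chance if β₁ were truly 0.

Decision rule: reject H₀ if p-value < α.
p-value = 0.5280 ≥ α = 0.10 → fail to reject H₀.

There is not sufficient evidence at the 10% significance level to conclude that a linear relationship exists between x and y.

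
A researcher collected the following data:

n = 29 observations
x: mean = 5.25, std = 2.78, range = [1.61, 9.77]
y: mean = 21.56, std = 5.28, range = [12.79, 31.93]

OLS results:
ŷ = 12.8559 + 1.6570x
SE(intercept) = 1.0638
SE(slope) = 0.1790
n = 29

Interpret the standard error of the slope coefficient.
The slope 1.6570 is pinned down to within about ±0.1790 (one SE) by these data — relative uncertainty 10.8%, i.e. precise.

SE(β̂₁) = s / √Sxx, where s is the residual standard deviation and Sxx = Σ(x − x̄)². It is the yardstick for how far β̂₁ = 1.6570 could plausibly be from the true slope.

Relative precision:
- SE / |β̂₁| = 0.1790 / 1.6570 = 10.8%
- Rule of thumb (under 20%: precise; 20% to under 50%: moderately precise; 50% or more: imprecise) → precise

Rough 95% range (±2 SE): 1.6570 ± 0.3580 → (1.2990, 2.0150).

What drives SE(β̂₁): larger n (here n = 29) → smaller SE; more residual scatter → larger SE; wider spread of x values → smaller SE.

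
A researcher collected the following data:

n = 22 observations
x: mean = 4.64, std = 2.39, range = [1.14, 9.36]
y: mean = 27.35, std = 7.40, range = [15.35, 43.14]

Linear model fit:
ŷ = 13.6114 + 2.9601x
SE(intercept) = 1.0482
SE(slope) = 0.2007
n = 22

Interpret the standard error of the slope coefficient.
The slope 2.9601 is pinned down to within about ±0.2007 (one SE) by these data — relative uncertainty 6.8%, i.e. precise.

SE(β̂₁) = s / √Sxx, where s is the residual standard deviation and Sxx = Σ(x − x̄)². It is the yardstick for how far β̂₁ = 2.9601 could plausibly be from the true slope.

Relative precision:
- SE / |β̂₁| = 0.2007 / 2.9601 = 6.8%
- Rule of thumb (under 20%: precise; 20% to under 50%: moderately precise; 50% or more: imprecise) → precise

Link to interval estimation: a confidence interval for β₁ is β̂₁ ± t* × 0.2007, so SE sets the half-width per unit of t*.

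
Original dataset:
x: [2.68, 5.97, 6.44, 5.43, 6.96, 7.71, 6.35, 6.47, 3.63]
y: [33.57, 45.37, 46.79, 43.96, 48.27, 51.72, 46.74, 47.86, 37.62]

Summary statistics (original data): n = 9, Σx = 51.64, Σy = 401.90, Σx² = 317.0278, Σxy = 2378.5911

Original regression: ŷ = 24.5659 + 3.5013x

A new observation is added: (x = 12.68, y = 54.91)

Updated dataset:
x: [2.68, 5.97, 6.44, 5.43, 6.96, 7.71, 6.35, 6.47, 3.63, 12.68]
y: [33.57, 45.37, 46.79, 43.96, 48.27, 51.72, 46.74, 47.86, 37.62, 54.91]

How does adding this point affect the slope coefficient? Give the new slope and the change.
Adding the point moves β₁ from 3.5013 to 2.1317, i.e. it decreases by 1.3696 (-39.1%).

x = 12.68 lies well outside the original x-range [2.68, 7.71] (x̄ ≈ 5.74), so this observation has high leverage and can move the slope substantially.

Step 1: Update the sums with the new point (n goes from 9 to 10)
Σx  = 51.64 + 12.68 = 64.32
Σy  = 401.90 + 54.91 = 456.81
Σx² = 317.0278 + 12.68² = 317.0278 + 160.7824 = 477.8102
Σxy = 2378.5911 + 12.68×54.91 = 2378.5911 + 696.2588 = 3074.8499

Step 2: Recompute the slope with b₁ = (nΣxy − ΣxΣy) / (nΣx² − (Σx)²)
Numerator   = 10×3074.8499 − 64.32×456.81 = 30748.4990 − 29382.0192 = 1366.4798
Denominator = 10×477.8102 − 64.32² = 4778.1020 − 4137.0624 = 641.0396
b₁(new) = 1366.4798 / 641.0396 = 2.1317

(Same formula on the original sums: (9×2378.5911 − 51.64×401.90) / (9×317.0278 − 51.64²) = 653.2039 / 186.5606 = 3.5013, matching the given fit.)

Step 3: Change in slope
Δβ₁ = 2.1317 − 3.5013 = -1.3696
Relative change = -1.3696 / 3.5013 × 100% = -39.1%
→ the slope decreases when the point is added.

A high-leverage point only changes the slope if it is off the original line; here y = 54.91 is below the original trend, so the slope decreases.
In practice: examine leverage (hᵢ) and Cook's distance rather than deleting it automatically; investigate whether it comes from the same population as the rest of the sample.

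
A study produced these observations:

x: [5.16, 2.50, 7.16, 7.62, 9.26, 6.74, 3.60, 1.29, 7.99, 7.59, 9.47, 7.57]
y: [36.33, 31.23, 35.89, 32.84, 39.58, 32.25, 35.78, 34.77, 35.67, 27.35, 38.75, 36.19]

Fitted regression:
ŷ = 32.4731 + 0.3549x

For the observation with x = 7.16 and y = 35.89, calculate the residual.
Residual = 0.8758

The residual is the difference between the actual value and the predicted value:

Residual = y - ŷ

Step 1: Calculate predicted value
ŷ = 32.4731 + 0.3549 × 7.16
ŷ = 35.0142

Step 2: Calculate residual
Residual = 35.89 - 35.0142
Residual = 0.8758

Interpretation: the model underestimates the actual value by 0.8758 at this point (positive residual → observation lies above the fitted line).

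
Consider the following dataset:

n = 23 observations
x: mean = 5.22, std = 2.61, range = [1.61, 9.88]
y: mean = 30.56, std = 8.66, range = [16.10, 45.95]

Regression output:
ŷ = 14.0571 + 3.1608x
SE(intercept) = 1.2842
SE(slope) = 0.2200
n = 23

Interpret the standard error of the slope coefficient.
SE(β̂₁) = 0.2200 is the estimated standard deviation of the slope estimate across repeated samples; relative to β̂₁ = 3.1608 that is 7.0%, a precise estimate.

What SE measures:
- The standard error quantifies the sampling variability of the coefficient estimate
- It is the estimated standard deviation of β̂₁ across hypothetical repeated samples of the same size
- Smaller SE → more precise estimate

Relative precision:
- SE / |β̂₁| = 0.2200 / 3.1608 = 7.0%
- Rule of thumb (under 20%: precise; 20% to under 50%: moderately precise; 50% or more: imprecise) → precise

Link to interval estimation: a confidence interval for β₁ is β̂₁ ± t* × 0.2200, so SE sets the half-width per unit of t*.

What drives SE(β̂₁): larger n (here n = 23) → smaller SE; wider spread of x values → smaller SE.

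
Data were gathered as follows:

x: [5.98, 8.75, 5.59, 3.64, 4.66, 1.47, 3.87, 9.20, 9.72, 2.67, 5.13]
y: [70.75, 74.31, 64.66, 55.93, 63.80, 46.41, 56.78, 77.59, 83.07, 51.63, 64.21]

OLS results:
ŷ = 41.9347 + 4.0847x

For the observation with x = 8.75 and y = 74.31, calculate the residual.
Residual = -3.3658

The residual is the difference between the actual value and the predicted value:

Residual = y - ŷ

Step 1: Calculate predicted value
ŷ = 41.9347 + 4.0847 × 8.75
ŷ = 77.6758

Step 2: Calculate residual
Residual = 74.31 - 77.6758
Residual = -3.3658

Interpretation: the model overestimates the actual value by 3.3658 at this point (negative residual → observation lies below the fitted line).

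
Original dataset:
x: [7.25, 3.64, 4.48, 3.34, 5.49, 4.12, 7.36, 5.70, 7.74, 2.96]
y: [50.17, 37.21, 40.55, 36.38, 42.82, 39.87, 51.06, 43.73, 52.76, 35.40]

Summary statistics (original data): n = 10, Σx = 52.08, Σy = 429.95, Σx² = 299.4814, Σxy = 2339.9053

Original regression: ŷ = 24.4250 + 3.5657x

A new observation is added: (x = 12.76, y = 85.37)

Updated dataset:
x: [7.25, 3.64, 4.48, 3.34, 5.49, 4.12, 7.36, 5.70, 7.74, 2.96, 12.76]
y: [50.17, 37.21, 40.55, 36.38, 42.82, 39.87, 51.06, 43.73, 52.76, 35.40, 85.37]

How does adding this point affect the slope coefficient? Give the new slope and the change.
New slope β₁ = 4.8897 versus 3.5657 before: a change of +1.3240 (+37.1%).

x = 12.76 lies well outside the original x-range [2.96, 7.74] (x̄ ≈ 5.21), so this observation has high leverage and can move the slope substantially.

Step 1: Update the sums with the new point (n goes from 10 to 11)
Σx  = 52.08 + 12.76 = 64.84
Σy  = 429.95 + 85.37 = 515.32
Σx² = 299.4814 + 12.76² = 299.4814 + 162.8176 = 462.2990
Σxy = 2339.9053 + 12.76×85.37 = 2339.9053 + 1089.3212 = 3429.2265

Step 2: Recompute the slope with b₁ = (nΣxy − ΣxΣy) / (nΣx² − (Σx)²)
Numerator   = 11×3429.2265 − 64.84×515.32 = 37721.4915 − 33413.3488 = 4308.1427
Denominator = 11×462.2990 − 64.84² = 5085.2890 − 4204.2256 = 881.0634
b₁(new) = 4308.1427 / 881.0634 = 4.8897

(Same formula on the original sums: (10×2339.9053 − 52.08×429.95) / (10×299.4814 − 52.08²) = 1007.2570 / 282.4876 = 3.5657, matching the given fit.)

Step 3: Change in slope
Δβ₁ = 4.8897 − 3.5657 = +1.3240
Relative change = +1.3240 / 3.5657 × 100% = +37.1%
→ the slope increases when the point is added.

Because the point sits above the extension of the original line at a high-leverage x, it tilts the fit up.
In practice: investigate whether it comes from the same population as the rest of the sample; check such a point for data-entry or measurement error.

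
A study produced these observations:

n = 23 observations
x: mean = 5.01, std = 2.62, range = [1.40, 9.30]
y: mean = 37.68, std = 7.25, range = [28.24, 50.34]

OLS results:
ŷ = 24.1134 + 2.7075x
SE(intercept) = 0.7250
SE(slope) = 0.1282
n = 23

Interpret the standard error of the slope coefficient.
SE(β̂₁) = 0.1282 is the estimated standard deviation of the slope estimate across repeated samples; relative to β̂₁ = 2.7075 that is 4.7%, a precise estimate.

What SE measures:
- The standard error quantifies the sampling variability of the coefficient estimate
- It is the estimated standard deviation of β̂₁ across hypothetical repeated samples of the same size
- Smaller SE → more precise estimate

Relative precision:
- SE / |β̂₁| = 0.1282 / 2.7075 = 4.7%
- Rule of thumb (under 20%: precise; 20% to under 50%: moderately precise; 50% or more: imprecise) → precise

Rough 95% range (±2 SE): 2.7075 ± 0.2564 → (2.4511, 2.9639).

What drives SE(β̂₁): more residual scatter → larger SE; wider spread of x values → smaller SE; larger n (here n = 23) → smaller SE.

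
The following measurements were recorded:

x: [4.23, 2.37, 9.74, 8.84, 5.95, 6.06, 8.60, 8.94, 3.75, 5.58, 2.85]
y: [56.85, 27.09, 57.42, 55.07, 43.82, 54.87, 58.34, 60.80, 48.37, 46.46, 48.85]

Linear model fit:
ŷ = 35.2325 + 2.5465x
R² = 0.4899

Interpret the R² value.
R² = 0.4899 means 48.99% of the variation in y is explained by the linear relationship with x. This indicates a moderate fit.

R² = 1 − SS_res/SS_tot compares the residual scatter to the total scatter of y about its mean.

Here R² = 0.4899:
- Explained: 48.99% of the variation in y
- Unexplained (residual): 100% − 48.99% = 51.01%
- Rule of thumb (below 0.3 weak; 0.3 to below 0.7 moderate; 0.7 and above strong) → moderate

Calculation: R² = 1 − (SS_res / SS_tot), where SS_res is the sum of squared residuals and SS_tot the total sum of squares.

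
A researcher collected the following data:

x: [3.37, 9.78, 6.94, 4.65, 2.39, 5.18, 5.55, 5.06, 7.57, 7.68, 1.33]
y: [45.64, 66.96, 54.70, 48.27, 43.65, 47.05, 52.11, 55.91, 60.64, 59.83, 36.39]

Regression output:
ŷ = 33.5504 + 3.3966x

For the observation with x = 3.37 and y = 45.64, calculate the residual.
Residual = 0.6431

The residual is the difference between the actual value and the predicted value:

Residual = y - ŷ

Step 1: Calculate predicted value
ŷ = 33.5504 + 3.3966 × 3.37
ŷ = 44.9969

Step 2: Calculate residual
Residual = 45.64 - 44.9969
Residual = 0.6431

Sign check: y > ŷ, so the point is above the line and the fit underestimates here.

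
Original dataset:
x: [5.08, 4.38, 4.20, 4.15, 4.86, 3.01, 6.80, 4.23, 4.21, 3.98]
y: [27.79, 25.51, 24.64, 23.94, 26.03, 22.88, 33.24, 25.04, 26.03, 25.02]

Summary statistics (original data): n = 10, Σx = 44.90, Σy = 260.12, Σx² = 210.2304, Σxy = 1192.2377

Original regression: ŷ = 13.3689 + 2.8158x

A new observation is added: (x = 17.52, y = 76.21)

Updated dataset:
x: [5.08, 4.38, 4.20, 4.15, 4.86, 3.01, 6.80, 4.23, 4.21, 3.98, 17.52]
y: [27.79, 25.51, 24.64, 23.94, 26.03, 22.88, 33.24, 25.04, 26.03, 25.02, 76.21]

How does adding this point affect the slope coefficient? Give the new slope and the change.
The slope changes from 2.8158 to 3.7976 (change of +0.9818, or +34.9%).

The new point has HIGH LEVERAGE: x = 17.52 is far from the original mean x̄ = 44.90/10 ≈ 4.49 (original range [3.01, 6.80]).

Step 1: Update the sums with the new point (n goes from 10 to 11)
Σx  = 44.90 + 17.52 = 62.42
Σy  = 260.12 + 76.21 = 336.33
Σx² = 210.2304 + 17.52² = 210.2304 + 306.9504 = 517.1808
Σxy = 1192.2377 + 17.52×76.21 = 1192.2377 + 1335.1992 = 2527.4369

Step 2: Recompute the slope with b₁ = (nΣxy − ΣxΣy) / (nΣx² − (Σx)²)
Numerator   = 11×2527.4369 − 62.42×336.33 = 27801.8059 − 20993.7186 = 6808.0873
Denominator = 11×517.1808 − 62.42² = 5688.9888 − 3896.2564 = 1792.7324
b₁(new) = 6808.0873 / 1792.7324 = 3.7976

(Same formula on the original sums: (10×1192.2377 − 44.90×260.12) / (10×210.2304 − 44.90²) = 242.9890 / 86.2940 = 2.8158, matching the given fit.)

Step 3: Change in slope
Δβ₁ = 3.7976 − 2.8158 = +0.9818
Relative change = +0.9818 / 2.8158 × 100% = +34.9%
→ the slope increases when the point is added.

A high-leverage point only changes the slope if it is off the original line; here y = 76.21 is above the original trend, so the slope increases.
In practice: investigate whether it comes from the same population as the rest of the sample; examine leverage (hᵢ) and Cook's distance rather than deleting it automatically.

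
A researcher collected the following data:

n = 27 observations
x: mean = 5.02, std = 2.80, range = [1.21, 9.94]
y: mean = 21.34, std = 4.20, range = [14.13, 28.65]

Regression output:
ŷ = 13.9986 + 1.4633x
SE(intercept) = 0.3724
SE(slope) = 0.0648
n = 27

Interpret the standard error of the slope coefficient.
SE(slope) = 0.0648 measures the uncertainty in the estimated slope. The coefficient is estimated precisely (SE/|β̂₁| = 4.4%).

SE(β̂₁) = s / √Sxx, where s is the residual standard deviation and Sxx = Σ(x − x̄)². It is the yardstick for how far β̂₁ = 1.4633 could plausibly be from the true slope.

Relative precision:
- SE / |β̂₁| = 0.0648 / 1.4633 = 4.4%
- Rule of thumb (under 20%: precise; 20% to under 50%: moderately precise; 50% or more: imprecise) → precise

Link to the t-test: t = β̂₁ / SE(β̂₁) = 1.4633 / 0.0648 = 22.5818, the statistic for H₀: β₁ = 0.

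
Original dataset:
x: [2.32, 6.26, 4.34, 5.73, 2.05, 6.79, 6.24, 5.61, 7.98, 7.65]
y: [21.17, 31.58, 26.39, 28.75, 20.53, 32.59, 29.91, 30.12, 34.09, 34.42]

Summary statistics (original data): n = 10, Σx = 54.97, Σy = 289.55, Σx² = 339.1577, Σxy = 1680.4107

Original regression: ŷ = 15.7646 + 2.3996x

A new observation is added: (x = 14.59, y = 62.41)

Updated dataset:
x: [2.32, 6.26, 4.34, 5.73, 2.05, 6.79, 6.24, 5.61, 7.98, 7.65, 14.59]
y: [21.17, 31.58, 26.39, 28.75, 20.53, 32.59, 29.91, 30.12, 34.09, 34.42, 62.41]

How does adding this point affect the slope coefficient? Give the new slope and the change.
New slope β₁ = 3.2572 versus 2.3996 before: a change of +0.8576 (+35.7%).

The new point has HIGH LEVERAGE: x = 14.59 is far from the original mean x̄ = 54.97/10 ≈ 5.50 (original range [2.05, 7.98]).

Step 1: Update the sums with the new point (n goes from 10 to 11)
Σx  = 54.97 + 14.59 = 69.56
Σy  = 289.55 + 62.41 = 351.96
Σx² = 339.1577 + 14.59² = 339.1577 + 212.8681 = 552.0258
Σxy = 1680.4107 + 14.59×62.41 = 1680.4107 + 910.5619 = 2590.9726

Step 2: Recompute the slope with b₁ = (nΣxy − ΣxΣy) / (nΣx² − (Σx)²)
Numerator   = 11×2590.9726 − 69.56×351.96 = 28500.6986 − 24482.3376 = 4018.3610
Denominator = 11×552.0258 − 69.56² = 6072.2838 − 4838.5936 = 1233.6902
b₁(new) = 4018.3610 / 1233.6902 = 3.2572

(Same formula on the original sums: (10×1680.4107 − 54.97×289.55) / (10×339.1577 − 54.97²) = 887.5435 / 369.8761 = 2.3996, matching the given fit.)

Step 3: Change in slope
Δβ₁ = 3.2572 − 2.3996 = +0.8576
Relative change = +0.8576 / 2.3996 × 100% = +35.7%
→ the slope increases when the point is added.

A high-leverage point only changes the slope if it is off the original line; here y = 62.41 is above the original trend, so the slope increases.
In practice: investigate whether it comes from the same population as the rest of the sample; check such a point for data-entry or measurement error.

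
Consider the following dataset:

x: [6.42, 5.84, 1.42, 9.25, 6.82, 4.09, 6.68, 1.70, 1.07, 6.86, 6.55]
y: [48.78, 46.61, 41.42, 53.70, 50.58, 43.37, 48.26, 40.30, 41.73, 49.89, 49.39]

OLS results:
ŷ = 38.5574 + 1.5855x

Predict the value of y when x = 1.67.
ŷ = 41.2052

To predict y for x = 1.67, substitute into the regression equation:

ŷ = 38.5574 + 1.5855 × 1.67
ŷ = 38.5574 + 2.6478
ŷ = 41.2052

This is a point prediction; actual observations scatter around it by roughly the residual standard deviation.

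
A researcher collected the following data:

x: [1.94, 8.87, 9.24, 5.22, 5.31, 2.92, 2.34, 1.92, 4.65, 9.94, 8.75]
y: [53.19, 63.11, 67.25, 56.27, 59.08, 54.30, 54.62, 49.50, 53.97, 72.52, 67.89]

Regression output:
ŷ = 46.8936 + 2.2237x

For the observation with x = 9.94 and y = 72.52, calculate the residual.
Residual = 3.5228

The residual is the difference between the actual value and the predicted value:

Residual = y - ŷ

Step 1: Calculate predicted value
ŷ = 46.8936 + 2.2237 × 9.94
ŷ = 68.9972

Step 2: Calculate residual
Residual = 72.52 - 68.9972
Residual = 3.5228

The residual is positive, so the observed y = 72.52 sits above the regression line (the line underestimates it by 3.5228).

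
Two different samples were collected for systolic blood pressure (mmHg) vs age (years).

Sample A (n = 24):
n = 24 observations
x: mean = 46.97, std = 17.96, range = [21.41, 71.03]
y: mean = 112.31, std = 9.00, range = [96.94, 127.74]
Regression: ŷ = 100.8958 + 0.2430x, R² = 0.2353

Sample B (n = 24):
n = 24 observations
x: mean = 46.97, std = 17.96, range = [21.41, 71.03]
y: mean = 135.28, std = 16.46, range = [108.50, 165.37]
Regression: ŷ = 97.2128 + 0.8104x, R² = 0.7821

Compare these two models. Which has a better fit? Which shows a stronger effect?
Model B has the better fit (R² = 0.7821 vs 0.2353). Model B shows the stronger effect (|β₁| = 0.8104 vs 0.2430).

Model Comparison:

Which explains more variance? (R²)
- Model A: R² = 0.2353 → 23.53% of variance in blood pressure explained
- Model B: R² = 0.7821 → 78.21% of variance in blood pressure explained
- 0.7821 > 0.2353 → Model B has the better fit

Effect size (slope magnitude):
- Model A: β₁ = 0.2430 → predicted blood pressure rises 0.2430 mmHg per additional year of age
- Model B: β₁ = 0.8104 → predicted blood pressure rises 0.8104 mmHg per additional year of age
- |0.2430| < |0.8104| → Model B shows the stronger marginal effect

Note: R² measures how tightly points cluster around the line; β₁ measures how steep the line is — they answer different questions.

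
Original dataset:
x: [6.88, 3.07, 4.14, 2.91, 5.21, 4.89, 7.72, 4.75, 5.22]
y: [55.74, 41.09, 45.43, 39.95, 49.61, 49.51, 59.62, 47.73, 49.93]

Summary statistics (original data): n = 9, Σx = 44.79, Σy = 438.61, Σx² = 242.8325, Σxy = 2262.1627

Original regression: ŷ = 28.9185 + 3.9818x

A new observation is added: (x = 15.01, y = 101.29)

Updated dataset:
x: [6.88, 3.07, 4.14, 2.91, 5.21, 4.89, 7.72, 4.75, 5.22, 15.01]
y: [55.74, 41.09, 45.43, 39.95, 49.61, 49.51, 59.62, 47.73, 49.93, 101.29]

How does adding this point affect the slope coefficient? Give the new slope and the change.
Adding the point moves β₁ from 3.9818 to 5.0116, i.e. it increases by 1.0298 (+25.9%).

x = 15.01 lies well outside the original x-range [2.91, 7.72] (x̄ ≈ 4.98), so this observation has high leverage and can move the slope substantially.

Step 1: Update the sums with the new point (n goes from 9 to 10)
Σx  = 44.79 + 15.01 = 59.80
Σy  = 438.61 + 101.29 = 539.90
Σx² = 242.8325 + 15.01² = 242.8325 + 225.3001 = 468.1326
Σxy = 2262.1627 + 15.01×101.29 = 2262.1627 + 1520.3629 = 3782.5256

Step 2: Recompute the slope with b₁ = (nΣxy − ΣxΣy) / (nΣx² − (Σx)²)
Numerator   = 10×3782.5256 − 59.80×539.90 = 37825.2560 − 32286.0200 = 5539.2360
Denominator = 10×468.1326 − 59.80² = 4681.3260 − 3576.0400 = 1105.2860
b₁(new) = 5539.2360 / 1105.2860 = 5.0116

(Same formula on the original sums: (9×2262.1627 − 44.79×438.61) / (9×242.8325 − 44.79²) = 714.1224 / 179.3484 = 3.9818, matching the given fit.)

Step 3: Change in slope
Δβ₁ = 5.0116 − 3.9818 = +1.0298
Relative change = +1.0298 / 3.9818 × 100% = +25.9%
→ the slope increases when the point is added.

A high-leverage point only changes the slope if it is off the original line; here y = 101.29 is above the original trend, so the slope increases.
In practice: check such a point for data-entry or measurement error; investigate whether it comes from the same population as the rest of the sample.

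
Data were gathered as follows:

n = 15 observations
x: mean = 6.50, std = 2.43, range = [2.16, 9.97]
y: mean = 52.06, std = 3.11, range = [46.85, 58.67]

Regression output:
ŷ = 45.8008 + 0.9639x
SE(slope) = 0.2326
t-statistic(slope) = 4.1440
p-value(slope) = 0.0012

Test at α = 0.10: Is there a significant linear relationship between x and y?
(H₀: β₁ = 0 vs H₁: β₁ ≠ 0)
Since p-value = 0.0012 < α = 0.10, reject H₀ — the slope is significantly different from 0.

Hypothesis test for the slope coefficient:

H₀: β₁ = 0 (no linear relationship)
H₁: β₁ ≠ 0 (linear relationship exists)

Test statistic: t = β̂₁ / SE(β̂₁) = 0.9639 / 0.2326 = 4.1440

p = 0.0012: how often a slope estimate this far from 0 (in SE units) would arise by chance if β₁ were truly 0.

Decision rule: reject H₀ if p-value < α.
p-value = 0.0012 < α = 0.10 → reject H₀.

At α = 0.10 the data do provide convincing evidence of a nonzero slope.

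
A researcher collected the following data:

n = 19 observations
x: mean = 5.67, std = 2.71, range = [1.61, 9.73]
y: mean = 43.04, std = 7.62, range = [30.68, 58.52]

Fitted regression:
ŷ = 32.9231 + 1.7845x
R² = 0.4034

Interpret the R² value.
The model explains 40.34% of the variance in y (R² = 0.4034), leaving 59.66% unexplained; the fit is moderate.

R² (coefficient of determination) measures the proportion of variance in y explained by the regression model.

Here R² = 0.4034:
- Explained: 40.34% of the variation in y
- Unexplained (residual): 100% − 40.34% = 59.66%
- Rule of thumb (below 0.3 weak; 0.3 to below 0.7 moderate; 0.7 and above strong) → moderate

Calculation: R² = 1 − (SS_res / SS_tot), where SS_res is the sum of squared residuals and SS_tot the total sum of squares.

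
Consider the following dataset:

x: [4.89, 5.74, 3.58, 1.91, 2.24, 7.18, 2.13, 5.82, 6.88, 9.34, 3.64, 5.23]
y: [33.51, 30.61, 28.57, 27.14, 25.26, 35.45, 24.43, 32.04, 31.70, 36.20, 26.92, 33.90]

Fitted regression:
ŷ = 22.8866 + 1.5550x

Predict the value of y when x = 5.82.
ŷ = 31.9367

Plug x = 5.82 into the fitted line:

ŷ = 22.8866 + 1.5550 × 5.82
ŷ = 22.8866 + 9.0501
ŷ = 31.9367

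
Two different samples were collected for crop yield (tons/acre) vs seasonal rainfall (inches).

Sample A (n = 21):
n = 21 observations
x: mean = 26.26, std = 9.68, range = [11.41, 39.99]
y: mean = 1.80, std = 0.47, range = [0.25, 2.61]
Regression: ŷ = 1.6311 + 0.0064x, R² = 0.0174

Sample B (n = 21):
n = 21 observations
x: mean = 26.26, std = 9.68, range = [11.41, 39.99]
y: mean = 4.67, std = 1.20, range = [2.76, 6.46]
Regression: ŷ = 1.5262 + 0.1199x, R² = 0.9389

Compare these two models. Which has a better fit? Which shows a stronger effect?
Model B has the better fit (R² = 0.9389 vs 0.0174). Model B shows the stronger effect (|β₁| = 0.1199 vs 0.0064).

Model Comparison:

Fit — compare R²:
- Model A: R² = 0.0174 → 1.74% of variance in crop yield explained
- Model B: R² = 0.9389 → 93.89% of variance in crop yield explained
- 0.9389 > 0.0174 → Model B has the better fit

Strength of effect — compare |β₁|:
- Model A: β₁ = 0.0064 → predicted crop yield rises 0.0064 tons/acre per additional inch of rainfall
- Model B: β₁ = 0.1199 → predicted crop yield rises 0.1199 tons/acre per additional inch of rainfall
- |0.0064| < |0.1199| → Model B shows the stronger marginal effect

Notes:
- R² measures how tightly points cluster around the line; β₁ measures how steep the line is — they answer different questions.
- A steeper slope doesn't make a better model if the scatter around the line is large.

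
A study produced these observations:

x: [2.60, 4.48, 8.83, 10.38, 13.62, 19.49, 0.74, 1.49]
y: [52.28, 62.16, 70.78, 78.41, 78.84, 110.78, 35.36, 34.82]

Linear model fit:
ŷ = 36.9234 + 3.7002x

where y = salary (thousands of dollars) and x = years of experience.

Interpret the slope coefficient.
An increase of one year in experience is associated with a 3.7002 thousand dollars increase in predicted salary.

β₁ = 3.7002 is the change in predicted salary (thousand dollars) per additional year of experience.

Interpretation:
- Experience up by 1 year → predicted salary increases by 3.7002 thousand dollars
- The effect is assumed constant over the observed range of x (linearity)

The intercept β₀ = 36.9234 is the predicted salary when experience = 0; since the smallest observed x is 0.74, this is an extrapolation and mainly anchors the line.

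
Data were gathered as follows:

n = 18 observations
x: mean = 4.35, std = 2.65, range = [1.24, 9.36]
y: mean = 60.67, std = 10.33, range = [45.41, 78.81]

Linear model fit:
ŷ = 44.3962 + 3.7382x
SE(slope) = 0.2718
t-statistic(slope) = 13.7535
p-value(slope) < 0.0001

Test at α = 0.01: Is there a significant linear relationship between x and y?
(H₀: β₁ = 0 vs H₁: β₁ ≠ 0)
p-value < 0.0001 < α = 0.01, so we reject H₀. The relationship is significant.

Hypothesis test for the slope coefficient:

H₀: β₁ = 0 (no linear relationship)
H₁: β₁ ≠ 0 (linear relationship exists)

Test statistic: t = β̂₁ / SE(β̂₁) = 3.7382 / 0.2718 = 13.7535

p < 0.0001: how often a slope estimate this far from 0 (in SE units) would arise by chance if β₁ were truly 0.

Decision rule: reject H₀ if p-value < α.
p-value < 0.0001 < α = 0.01 → reject H₀.

Conclusion: the linear association between x and y is significant at the 1% level.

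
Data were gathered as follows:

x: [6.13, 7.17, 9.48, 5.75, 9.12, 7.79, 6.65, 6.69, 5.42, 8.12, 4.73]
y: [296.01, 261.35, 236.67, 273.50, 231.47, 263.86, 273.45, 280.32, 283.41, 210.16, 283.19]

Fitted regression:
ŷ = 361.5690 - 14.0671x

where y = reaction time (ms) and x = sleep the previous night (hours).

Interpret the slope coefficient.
An increase of one hour in sleep is associated with a 14.0671 ms decrease in predicted reaction time.

The slope coefficient β₁ = -14.0671 represents the marginal effect of sleep on reaction time.

Interpretation:
- Sleep up by 1 hour → predicted reaction time decreases by 14.0671 ms
- This is a linear approximation: the same per-unit change is assumed across the whole observed x range
- The sign (−) gives the direction; the magnitude 14.0671 gives the size of the effect per hour

The intercept β₀ = 361.5690 is the predicted reaction time when sleep = 0; since the smallest observed x is 4.73, this is an extrapolation and mainly anchors the line.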